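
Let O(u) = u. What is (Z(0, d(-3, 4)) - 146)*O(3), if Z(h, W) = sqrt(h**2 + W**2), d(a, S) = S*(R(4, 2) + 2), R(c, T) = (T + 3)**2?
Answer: -114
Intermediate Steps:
R(c, T) = (3 + T)**2
d(a, S) = 27*S (d(a, S) = S*((3 + 2)**2 + 2) = S*(5**2 + 2) = S*(25 + 2) = S*27 = 27*S)
Z(h, W) = sqrt(W**2 + h**2)
(Z(0, d(-3, 4)) - 146)*O(3) = (sqrt((27*4)**2 + 0**2) - 146)*3 = (sqrt(108**2 + 0) - 146)*3 = (sqrt(11664 + 0) - 146)*3 = (sqrt(11664) - 146)*3 = (108 - 146)*3 = -38*3 = -114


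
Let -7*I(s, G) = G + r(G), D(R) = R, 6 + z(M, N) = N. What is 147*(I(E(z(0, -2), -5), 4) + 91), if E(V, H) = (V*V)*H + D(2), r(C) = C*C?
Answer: 12957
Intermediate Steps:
z(M, N) = -6 + N
r(C) = C²
E(V, H) = 2 + H*V² (E(V, H) = (V*V)*H + 2 = V²*H + 2 = H*V² + 2 = 2 + H*V²)
I(s, G) = -G/7 - G²/7 (I(s, G) = -(G + G²)/7 = -G/7 - G²/7)
147*(I(E(z(0, -2), -5), 4) + 91) = 147*((⅐)*4*(-1 - 1*4) + 91) = 147*((⅐)*4*(-1 - 4) + 91) = 147*((⅐)*4*(-5) + 91) = 147*(-20/7 + 91) = 147*(617/7) = 12957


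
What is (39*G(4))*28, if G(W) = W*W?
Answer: 17472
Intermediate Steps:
G(W) = W²
(39*G(4))*28 = (39*4²)*28 = (39*16)*28 = 624*28 = 17472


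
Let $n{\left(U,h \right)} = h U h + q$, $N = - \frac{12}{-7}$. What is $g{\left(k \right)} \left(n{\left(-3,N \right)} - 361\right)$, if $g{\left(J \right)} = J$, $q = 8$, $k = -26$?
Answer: $\frac{460954}{49} \approx 9407.2$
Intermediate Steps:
$N = \frac{12}{7}$ ($N = \left(-12\right) \left(- \frac{1}{7}\right) = \frac{12}{7} \approx 1.7143$)
$n{\left(U,h \right)} = 8 + U h^{2}$ ($n{\left(U,h \right)} = h U h + 8 = U h h + 8 = U h^{2} + 8 = 8 + U h^{2}$)
$g{\left(k \right)} \left(n{\left(-3,N \right)} - 361\right) = - 26 \left(\left(8 - 3 \left(\frac{12}{7}\right)^{2}\right) - 361\right) = - 26 \left(\left(8 - \frac{432}{49}\right) - 361\right) = - 26 \left(- \frac{40}{49} - 361\right) = \left(-26\right) \left(- \frac{17729}{49}\right) = \frac{460954}{49}$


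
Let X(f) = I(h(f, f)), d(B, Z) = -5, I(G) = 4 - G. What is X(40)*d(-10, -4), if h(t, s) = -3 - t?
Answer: -235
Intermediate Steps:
X(f) = 7 + f (X(f) = 4 - (-3 - f) = 4 + (3 + f) = 7 + f)
X(40)*d(-10, -4) = (7 + 40)*(-5) = 47*(-5) = -235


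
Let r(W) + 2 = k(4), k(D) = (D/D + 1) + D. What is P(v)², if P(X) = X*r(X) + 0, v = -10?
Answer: 1600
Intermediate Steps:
k(D) = 2 + D (k(D) = (1 + 1) + D = 2 + D)
r(W) = 4 (r(W) = -2 + (2 + 4) = -2 + 6 = 4)
P(X) = 4*X (P(X) = X*4 + 0 = 4*X + 0 = 4*X)
P(v)² = (4*(-10))² = (-40)² = 1600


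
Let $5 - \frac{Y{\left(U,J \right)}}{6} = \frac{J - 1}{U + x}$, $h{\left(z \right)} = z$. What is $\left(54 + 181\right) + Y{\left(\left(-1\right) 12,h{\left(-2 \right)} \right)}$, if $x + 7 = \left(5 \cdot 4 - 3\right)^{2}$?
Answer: $\frac{3976}{15} \approx 265.07$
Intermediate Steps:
$x = 282$ ($x = -7 + \left(5 \cdot 4 - 3\right)^{2} = -7 + \left(20 - 3\right)^{2} = -7 + 17^{2} = -7 + 289 = 282$)
$Y{\left(U,J \right)} = 30 - \frac{6 \left(-1 + J\right)}{282 + U}$ ($Y{\left(U,J \right)} = 30 - 6 \frac{J - 1}{U + 282} = 30 - 6 \frac{-1 + J}{282 + U} = 30 - \frac{6 \left(-1 + J\right)}{282 + U}$)
$\left(54 + 181\right) + Y{\left(\left(-1\right) 12,h{\left(-2 \right)} \right)} = \left(54 + 181\right) + \frac{6 \left(1411 - -2 + 5 \left(\left(-1\right) 12\right)\right)}{282 - 12} = 235 + \frac{6 \left(1411 + 2 + 5 \left(-12\right)\right)}{282 - 12} = 235 + \frac{6 \left(1411 + 2 - 60\right)}{270} = 235 + 6 \cdot \frac{1}{270} \cdot 1353 = 235 + \frac{451}{15} = \frac{3976}{15}$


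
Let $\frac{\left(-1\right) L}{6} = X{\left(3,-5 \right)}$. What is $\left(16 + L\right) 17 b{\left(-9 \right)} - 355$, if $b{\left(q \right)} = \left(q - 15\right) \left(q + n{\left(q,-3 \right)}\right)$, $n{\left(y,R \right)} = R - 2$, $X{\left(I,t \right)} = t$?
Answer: $262397$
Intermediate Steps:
$L = 30$ ($L = \left(-6\right) \left(-5\right) = 30$)
$n{\left(y,R \right)} = -2 + R$ ($n{\left(y,R \right)} = R - 2 = -2 + R$)
$b{\left(q \right)} = \left(-15 + q\right) \left(-5 + q\right)$ ($b{\left(q \right)} = \left(q - 15\right) \left(q - 5\right) = \left(-15 + q\right) \left(q - 5\right) = \left(-15 + q\right) \left(-5 + q\right)$)
$\left(16 + L\right) 17 b{\left(-9 \right)} - 355 = \left(16 + 30\right) 17 \left(75 + \left(-9\right)^{2} - -180\right) - 355 = 46 \cdot 17 \left(75 + 81 + 180\right) - 355 = 782 \cdot 336 - 355 = 262752 - 355 = 262397$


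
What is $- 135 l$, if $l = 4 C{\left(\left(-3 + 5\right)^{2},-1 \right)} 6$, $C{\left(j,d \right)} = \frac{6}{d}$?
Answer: $19440$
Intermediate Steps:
$l = -144$ ($l = 4 \frac{6}{-1} \cdot 6 = 4 \cdot 6 \left(-1\right) 6 = 4 \left(-6\right) 6 = \left(-24\right) 6 = -144$)
$- 135 l = \left(-135\right) \left(-144\right) = 19440$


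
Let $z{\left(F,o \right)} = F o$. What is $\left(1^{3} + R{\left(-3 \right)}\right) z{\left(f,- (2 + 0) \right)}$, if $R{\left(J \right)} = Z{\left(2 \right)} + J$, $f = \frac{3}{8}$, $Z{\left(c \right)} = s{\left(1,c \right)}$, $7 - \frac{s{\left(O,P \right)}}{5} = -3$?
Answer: $-36$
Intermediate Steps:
$s{\left(O,P \right)} = 50$ ($s{\left(O,P \right)} = 35 - -15 = 35 + 15 = 50$)
$Z{\left(c \right)} = 50$
$f = \frac{3}{8}$ ($f = 3 \cdot \frac{1}{8} = \frac{3}{8} \approx 0.375$)
$R{\left(J \right)} = 50 + J$
$\left(1^{3} + R{\left(-3 \right)}\right) z{\left(f,- (2 + 0) \right)} = \left(1^{3} + \left(50 - 3\right)\right) \frac{3 \left(- (2 + 0)\right)}{8} = \left(1 + 47\right) \frac{3 \left(\left(-1\right) 2\right)}{8} = 48 \cdot \frac{3}{8} \left(-2\right) = 48 \left(- \frac{3}{4}\right) = -36$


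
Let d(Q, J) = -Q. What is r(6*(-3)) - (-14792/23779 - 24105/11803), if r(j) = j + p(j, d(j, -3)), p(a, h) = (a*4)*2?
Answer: -1039993261/6527059 ≈ -159.34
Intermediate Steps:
p(a, h) = 8*a (p(a, h) = (4*a)*2 = 8*a)
r(j) = 9*j (r(j) = j + 8*j = 9*j)
r(6*(-3)) - (-14792/23779 - 24105/11803) = 9*(6*(-3)) - (-14792/23779 - 24105/11803) = 9*(-18) - (-14792*1/23779 - 24105*1/11803) = -162 - (-344/553 - 24105/11803) = -162 - 1*(-17390297/6527059) = -162 + 17390297/6527059 = -1039993261/6527059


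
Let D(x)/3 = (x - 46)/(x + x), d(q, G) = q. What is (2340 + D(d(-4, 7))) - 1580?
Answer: 3115/4 ≈ 778.75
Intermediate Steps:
D(x) = 3*(-46 + x)/(2*x) (D(x) = 3*((x - 46)/(x + x)) = 3*((-46 + x)/((2*x))) = 3*((-46 + x)*(1/(2*x))) = 3*((-46 + x)/(2*x)) = 3*(-46 + x)/(2*x))
(2340 + D(d(-4, 7))) - 1580 = (2340 + (3/2 - 69/(-4))) - 1580 = (2340 + (3/2 - 69*(-1/4))) - 1580 = (2340 + (3/2 + 69/4)) - 1580 = (2340 + 75/4) - 1580 = 9435/4 - 1580 = 3115/4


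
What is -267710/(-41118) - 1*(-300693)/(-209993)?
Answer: 447482972/88107063 ≈ 5.0789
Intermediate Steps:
-267710/(-41118) - 1*(-300693)/(-209993) = -267710*(-1/41118) + 300693*(-1/209993) = 133855/20559 - 300693/209993 = 447482972/88107063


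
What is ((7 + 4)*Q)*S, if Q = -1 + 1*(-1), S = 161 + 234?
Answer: -8690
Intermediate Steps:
S = 395
Q = -2 (Q = -1 - 1 = -2)
((7 + 4)*Q)*S = ((7 + 4)*(-2))*395 = (11*(-2))*395 = -22*395 = -8690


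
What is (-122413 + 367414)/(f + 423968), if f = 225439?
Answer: 81667/216469 ≈ 0.37727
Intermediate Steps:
(-122413 + 367414)/(f + 423968) = (-122413 + 367414)/(225439 + 423968) = 245001/649407 = 245001*(1/649407) = 81667/216469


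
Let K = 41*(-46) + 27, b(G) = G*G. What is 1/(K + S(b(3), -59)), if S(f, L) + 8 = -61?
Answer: -1/1928 ≈ -0.00051867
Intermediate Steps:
b(G) = G**2
S(f, L) = -69 (S(f, L) = -8 - 61 = -69)
K = -1859 (K = -1886 + 27 = -1859)
1/(K + S(b(3), -59)) = 1/(-1859 - 69) = 1/(-1928) = -1/1928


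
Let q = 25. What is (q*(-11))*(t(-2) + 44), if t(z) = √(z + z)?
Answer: -12100 - 550*I ≈ -12100.0 - 550.0*I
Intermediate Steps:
t(z) = √2*√z (t(z) = √(2*z) = √2*√z)
(q*(-11))*(t(-2) + 44) = (25*(-11))*(√2*√(-2) + 44) = -275*(√2*(I*√2) + 44) = -275*(2*I + 44) = -275*(44 + 2*I) = -12100 - 550*I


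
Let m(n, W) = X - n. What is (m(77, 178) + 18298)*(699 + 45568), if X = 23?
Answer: 844095148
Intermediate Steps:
m(n, W) = 23 - n
(m(77, 178) + 18298)*(699 + 45568) = ((23 - 1*77) + 18298)*(699 + 45568) = ((23 - 77) + 18298)*46267 = (-54 + 18298)*46267 = 18244*46267 = 844095148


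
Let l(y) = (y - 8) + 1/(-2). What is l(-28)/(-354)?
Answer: 73/708 ≈ 0.10311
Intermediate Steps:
l(y) = -17/2 + y (l(y) = (-8 + y) - ½ = -17/2 + y)
l(-28)/(-354) = (-17/2 - 28)/(-354) = -73/2*(-1/354) = 73/708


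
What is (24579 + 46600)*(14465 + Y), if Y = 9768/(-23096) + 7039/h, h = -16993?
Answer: 50508215652775651/49058791 ≈ 1.0295e+9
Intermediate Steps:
Y = -41070046/49058791 (Y = 9768/(-23096) + 7039/(-16993) = 9768*(-1/23096) + 7039*(-1/16993) = -1221/2887 - 7039/16993 = -41070046/49058791 ≈ -0.83716)
(24579 + 46600)*(14465 + Y) = (24579 + 46600)*(14465 - 41070046/49058791) = 71179*(709594341769/49058791) = 50508215652775651/49058791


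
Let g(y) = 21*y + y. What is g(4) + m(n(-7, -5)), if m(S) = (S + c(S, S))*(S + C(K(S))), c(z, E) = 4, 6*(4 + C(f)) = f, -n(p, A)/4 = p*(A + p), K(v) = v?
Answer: 131560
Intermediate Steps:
n(p, A) = -4*p*(A + p)
C(f) = -4 + f/6
g(y) = 22*y
m(S) = (-4 + 7*S/6)*(4 + S) (m(S) = (S + 4)*(S + (-4 + S/6)) = (4 + S)*(-4 + 7*S/6) = (-4 + 7*S/6)*(4 + S))
g(4) + m(n(-7, -5)) = 22*4 + (-16 + 2*(-4*(-7)*(-5 - 7))/3 + 7*(-4*(-7)*(-5 - 7))²/6) = 88 + (-16 + 2*(-4*(-7)*(-12))/3 + 7*(-4*(-7)*(-12))²/6) = 88 + (-16 + (⅔)*(-336) + (7/6)*(-336)²) = 88 + (-16 - 224 + (7/6)*112896) = 88 + (-16 - 224 + 131712) = 88 + 131472 = 131560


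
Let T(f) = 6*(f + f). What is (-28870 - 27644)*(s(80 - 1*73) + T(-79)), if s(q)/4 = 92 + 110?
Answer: 7911960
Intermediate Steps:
s(q) = 808 (s(q) = 4*(92 + 110) = 4*202 = 808)
T(f) = 12*f (T(f) = 6*(2*f) = 12*f)
(-28870 - 27644)*(s(80 - 1*73) + T(-79)) = (-28870 - 27644)*(808 + 12*(-79)) = -56514*(808 - 948) = -56514*(-140) = 7911960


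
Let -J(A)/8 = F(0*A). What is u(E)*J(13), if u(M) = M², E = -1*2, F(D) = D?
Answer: 0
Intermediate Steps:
J(A) = 0 (J(A) = -0*A = -8*0 = 0)
E = -2
u(E)*J(13) = (-2)²*0 = 4*0 = 0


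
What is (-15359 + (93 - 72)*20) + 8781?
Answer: -6158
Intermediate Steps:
(-15359 + (93 - 72)*20) + 8781 = (-15359 + 21*20) + 8781 = (-15359 + 420) + 8781 = -14939 + 8781 = -6158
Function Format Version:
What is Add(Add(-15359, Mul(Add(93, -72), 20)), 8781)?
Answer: -6158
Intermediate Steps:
Add(Add(-15359, Mul(Add(93, -72), 20)), 8781) = Add(Add(-15359, Mul(21, 20)), 8781) = Add(Add(-15359, 420), 8781) = Add(-14939, 8781) = -6158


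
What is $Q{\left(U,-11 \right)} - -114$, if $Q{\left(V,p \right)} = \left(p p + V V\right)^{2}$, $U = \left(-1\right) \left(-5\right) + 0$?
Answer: $21430$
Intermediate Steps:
$U = 5$ ($U = 5 + 0 = 5$)
$Q{\left(V,p \right)} = \left(V^{2} + p^{2}\right)^{2}$ ($Q{\left(V,p \right)} = \left(p^{2} + V^{2}\right)^{2} = \left(V^{2} + p^{2}\right)^{2}$)
$Q{\left(U,-11 \right)} - -114 = \left(5^{2} + \left(-11\right)^{2}\right)^{2} - -114 = \left(25 + 121\right)^{2} + 114 = 146^{2} + 114 = 21316 + 114 = 21430$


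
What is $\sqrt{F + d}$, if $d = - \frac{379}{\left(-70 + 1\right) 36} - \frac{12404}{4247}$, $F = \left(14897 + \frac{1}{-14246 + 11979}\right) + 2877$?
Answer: $\frac{\sqrt{282348684372074610663195}}{3985970886} \approx 133.31$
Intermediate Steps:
$F = \frac{40293657}{2267}$ ($F = \left(14897 + \frac{1}{-2267}\right) + 2877 = \left(14897 - \frac{1}{2267}\right) + 2877 = \frac{33771498}{2267} + 2877 = \frac{40293657}{2267} \approx 17774.0$)
$d = - \frac{29201923}{10549548}$ ($d = - \frac{379}{\left(-69\right) 36} - \frac{12404}{4247} = - \frac{379}{-2484} - \frac{12404}{4247} = \left(-379\right) \left(- \frac{1}{2484}\right) - \frac{12404}{4247} = \frac{379}{2484} - \frac{12404}{4247} = - \frac{29201923}{10549548} \approx -2.7681$)
$\sqrt{F + d} = \sqrt{\frac{40293657}{2267} - \frac{29201923}{10549548}} = \sqrt{\frac{425013667857595}{23915825316}} = \frac{\sqrt{282348684372074610663195}}{3985970886}$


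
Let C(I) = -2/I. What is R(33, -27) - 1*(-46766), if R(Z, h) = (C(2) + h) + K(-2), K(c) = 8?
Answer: 46746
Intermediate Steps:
R(Z, h) = 7 + h (R(Z, h) = (-2/2 + h) + 8 = (-2*1/2 + h) + 8 = (-1 + h) + 8 = 7 + h)
R(33, -27) - 1*(-46766) = (7 - 27) - 1*(-46766) = -20 + 46766 = 46746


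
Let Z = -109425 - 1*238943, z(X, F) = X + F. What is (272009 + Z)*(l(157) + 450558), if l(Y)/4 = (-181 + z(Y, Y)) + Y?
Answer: -34492734762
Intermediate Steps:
z(X, F) = F + X
l(Y) = -724 + 12*Y (l(Y) = 4*((-181 + (Y + Y)) + Y) = 4*((-181 + 2*Y) + Y) = 4*(-181 + 3*Y) = -724 + 12*Y)
Z = -348368 (Z = -109425 - 238943 = -348368)
(272009 + Z)*(l(157) + 450558) = (272009 - 348368)*((-724 + 12*157) + 450558) = -76359*((-724 + 1884) + 450558) = -76359*(1160 + 450558) = -76359*451718 = -34492734762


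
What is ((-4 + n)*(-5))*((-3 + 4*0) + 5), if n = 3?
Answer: 10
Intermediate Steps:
((-4 + n)*(-5))*((-3 + 4*0) + 5) = ((-4 + 3)*(-5))*((-3 + 4*0) + 5) = (-1*(-5))*((-3 + 0) + 5) = 5*(-3 + 5) = 5*2 = 10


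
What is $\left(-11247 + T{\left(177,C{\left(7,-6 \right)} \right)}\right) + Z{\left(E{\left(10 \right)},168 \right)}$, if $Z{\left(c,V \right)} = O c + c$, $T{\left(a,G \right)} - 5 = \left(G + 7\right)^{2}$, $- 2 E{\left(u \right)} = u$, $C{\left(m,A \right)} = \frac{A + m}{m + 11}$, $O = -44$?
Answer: $- \frac{3556619}{324} \approx -10977.0$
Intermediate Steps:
$C{\left(m,A \right)} = \frac{A + m}{11 + m}$
$E{\left(u \right)} = - \frac{u}{2}$
$T{\left(a,G \right)} = 5 + \left(7 + G\right)^{2}$ ($T{\left(a,G \right)} = 5 + \left(G + 7\right)^{2} = 5 + \left(7 + G\right)^{2}$)
$Z{\left(c,V \right)} = - 43 c$ ($Z{\left(c,V \right)} = - 44 c + c = - 43 c$)
$\left(-11247 + T{\left(177,C{\left(7,-6 \right)} \right)}\right) + Z{\left(E{\left(10 \right)},168 \right)} = \left(-11247 + \left(5 + \left(7 + \frac{-6 + 7}{11 + 7}\right)^{2}\right)\right) - 43 \left(\left(- \frac{1}{2}\right) 10\right) = \left(-11247 + \left(5 + \left(7 + \frac{1}{18} \cdot 1\right)^{2}\right)\right) - -215 = \left(-11247 + \left(5 + \left(7 + \frac{1}{18} \cdot 1\right)^{2}\right)\right) + 215 = \left(-11247 + \left(5 + \left(7 + \frac{1}{18}\right)^{2}\right)\right) + 215 = \left(-11247 + \left(5 + \left(\frac{127}{18}\right)^{2}\right)\right) + 215 = \left(-11247 + \left(5 + \frac{16129}{324}\right)\right) + 215 = \left(-11247 + \frac{17749}{324}\right) + 215 = - \frac{3626279}{324} + 215 = - \frac{3556619}{324}$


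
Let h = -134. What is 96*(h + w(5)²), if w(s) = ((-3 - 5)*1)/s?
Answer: -315456/25 ≈ -12618.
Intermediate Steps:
w(s) = -8/s (w(s) = (-8*1)/s = -8/s)
96*(h + w(5)²) = 96*(-134 + (-8/5)²) = 96*(-134 + 64/25) = 96*(-3286/25) = -315456/25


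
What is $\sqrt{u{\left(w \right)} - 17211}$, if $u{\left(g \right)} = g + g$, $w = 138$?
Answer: $i \sqrt{16935} \approx 130.13 i$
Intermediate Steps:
$u{\left(g \right)} = 2 g$
$\sqrt{u{\left(w \right)} - 17211} = \sqrt{2 \cdot 138 - 17211} = \sqrt{276 - 17211} = \sqrt{-16935} = i \sqrt{16935}$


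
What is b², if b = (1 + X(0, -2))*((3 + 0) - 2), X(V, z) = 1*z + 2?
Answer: 1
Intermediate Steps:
X(V, z) = 2 + z (X(V, z) = z + 2 = 2 + z)
b = 1 (b = (1 + (2 - 2))*((3 + 0) - 2) = (1 + 0)*(3 - 2) = 1*1 = 1)
b² = 1² = 1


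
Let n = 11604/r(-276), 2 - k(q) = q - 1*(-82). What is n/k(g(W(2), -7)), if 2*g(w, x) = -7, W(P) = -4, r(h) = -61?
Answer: 7736/3111 ≈ 2.4867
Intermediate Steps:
g(w, x) = -7/2 (g(w, x) = (1/2)*(-7) = -7/2)
k(q) = -80 - q (k(q) = 2 - (q - 1*(-82)) = 2 - (q + 82) = 2 - (82 + q) = 2 + (-82 - q) = -80 - q)
n = -11604/61 (n = 11604/(-61) = 11604*(-1/61) = -11604/61 ≈ -190.23)
n/k(g(W(2), -7)) = -11604/(61*(-80 - 1*(-7/2))) = -11604/(61*(-80 + 7/2)) = -11604/(61*(-153/2)) = -11604/61*(-2/153) = 7736/3111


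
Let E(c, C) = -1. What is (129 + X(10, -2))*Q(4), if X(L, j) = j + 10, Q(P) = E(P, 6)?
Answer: -137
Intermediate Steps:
Q(P) = -1
X(L, j) = 10 + j
(129 + X(10, -2))*Q(4) = (129 + (10 - 2))*(-1) = (129 + 8)*(-1) = 137*(-1) = -137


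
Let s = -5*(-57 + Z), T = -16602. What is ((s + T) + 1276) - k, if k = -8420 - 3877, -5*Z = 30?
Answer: -2714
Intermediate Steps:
Z = -6 (Z = -⅕*30 = -6)
s = 315 (s = -5*(-57 - 6) = -5*(-63) = 315)
k = -12297
((s + T) + 1276) - k = ((315 - 16602) + 1276) - 1*(-12297) = (-16287 + 1276) + 12297 = -15011 + 12297 = -2714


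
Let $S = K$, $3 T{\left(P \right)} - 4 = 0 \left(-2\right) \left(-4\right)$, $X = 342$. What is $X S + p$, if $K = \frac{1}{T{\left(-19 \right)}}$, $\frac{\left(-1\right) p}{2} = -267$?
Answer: $\frac{1581}{2} \approx 790.5$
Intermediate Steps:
$p = 534$ ($p = \left(-2\right) \left(-267\right) = 534$)
$T{\left(P \right)} = \frac{4}{3}$ ($T{\left(P \right)} = \frac{4}{3} + \frac{0 \left(-2\right) \left(-4\right)}{3} = \frac{4}{3} + \frac{0 \left(-4\right)}{3} = \frac{4}{3} + \frac{1}{3} \cdot 0 = \frac{4}{3} + 0 = \frac{4}{3}$)
$K = \frac{3}{4}$ ($K = \frac{1}{\frac{4}{3}} = \frac{3}{4} \approx 0.75$)
$S = \frac{3}{4} \approx 0.75$
$X S + p = 342 \cdot \frac{3}{4} + 534 = \frac{513}{2} + 534 = \frac{1581}{2}$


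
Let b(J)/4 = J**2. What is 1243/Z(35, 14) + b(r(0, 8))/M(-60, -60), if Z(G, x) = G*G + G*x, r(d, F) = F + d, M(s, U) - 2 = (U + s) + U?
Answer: -108893/152635 ≈ -0.71342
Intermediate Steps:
M(s, U) = 2 + s + 2*U (M(s, U) = 2 + ((U + s) + U) = 2 + (s + 2*U) = 2 + s + 2*U)
Z(G, x) = G**2 + G*x
b(J) = 4*J**2
1243/Z(35, 14) + b(r(0, 8))/M(-60, -60) = 1243/((35*(35 + 14))) + (4*(8 + 0)**2)/(2 - 60 + 2*(-60)) = 1243/((35*49)) + (4*8**2)/(2 - 60 - 120) = 1243/1715 + (4*64)/(-178) = 1243*(1/1715) + 256*(-1/178) = 1243/1715 - 128/89 = -108893/152635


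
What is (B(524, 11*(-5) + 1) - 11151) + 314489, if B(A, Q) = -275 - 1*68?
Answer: 302995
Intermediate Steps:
B(A, Q) = -343 (B(A, Q) = -275 - 68 = -343)
(B(524, 11*(-5) + 1) - 11151) + 314489 = (-343 - 11151) + 314489 = -11494 + 314489 = 302995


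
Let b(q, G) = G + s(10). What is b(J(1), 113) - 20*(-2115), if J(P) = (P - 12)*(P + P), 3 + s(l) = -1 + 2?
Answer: 42411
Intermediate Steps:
s(l) = -2 (s(l) = -3 + (-1 + 2) = -3 + 1 = -2)
J(P) = 2*P*(-12 + P) (J(P) = (-12 + P)*(2*P) = 2*P*(-12 + P))
b(q, G) = -2 + G (b(q, G) = G - 2 = -2 + G)
b(J(1), 113) - 20*(-2115) = (-2 + 113) - 20*(-2115) = 111 + 42300 = 42411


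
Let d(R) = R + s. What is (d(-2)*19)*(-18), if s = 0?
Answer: 684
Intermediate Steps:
d(R) = R (d(R) = R + 0 = R)
(d(-2)*19)*(-18) = -2*19*(-18) = -38*(-18) = 684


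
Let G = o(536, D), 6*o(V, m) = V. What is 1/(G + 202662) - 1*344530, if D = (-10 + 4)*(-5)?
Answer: -209561750617/608254 ≈ -3.4453e+5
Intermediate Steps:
D = 30 (D = -6*(-5) = 30)
o(V, m) = V/6
G = 268/3 (G = (⅙)*536 = 268/3 ≈ 89.333)
1/(G + 202662) - 1*344530 = 1/(268/3 + 202662) - 1*344530 = 1/(608254/3) - 344530 = 3/608254 - 344530 = -209561750617/608254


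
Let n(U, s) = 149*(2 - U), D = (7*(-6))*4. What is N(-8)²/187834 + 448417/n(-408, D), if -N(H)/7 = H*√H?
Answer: 1008479669/139936330 ≈ 7.2067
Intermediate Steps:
D = -168 (D = -42*4 = -168)
n(U, s) = 298 - 149*U
N(H) = -7*H^(3/2) (N(H) = -7*H*√H = -7*H^(3/2))
N(-8)²/187834 + 448417/n(-408, D) = (-(-112)*I*√2)²/187834 + 448417/(298 - 149*(-408)) = (-(-112)*I*√2)²*(1/187834) + 448417/(298 + 60792) = (112*I*√2)²*(1/187834) + 448417/61090 = -25088*1/187834 + 448417*(1/61090) = -12544/93917 + 10937/1490 = 1008479669/139936330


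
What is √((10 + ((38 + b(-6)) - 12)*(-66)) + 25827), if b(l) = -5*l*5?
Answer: √14221 ≈ 119.25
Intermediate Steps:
b(l) = -25*l
√((10 + ((38 + b(-6)) - 12)*(-66)) + 25827) = √((10 + ((38 - 25*(-6)) - 12)*(-66)) + 25827) = √((10 + ((38 + 150) - 12)*(-66)) + 25827) = √((10 + (188 - 12)*(-66)) + 25827) = √((10 + 176*(-66)) + 25827) = √((10 - 11616) + 25827) = √(-11606 + 25827) = √14221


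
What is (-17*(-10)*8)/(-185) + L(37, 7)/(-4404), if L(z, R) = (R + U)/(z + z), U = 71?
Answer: -399309/54316 ≈ -7.3516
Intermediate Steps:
L(z, R) = (71 + R)/(2*z) (L(z, R) = (R + 71)/(z + z) = (71 + R)/((2*z)) = (71 + R)*(1/(2*z)) = (71 + R)/(2*z))
(-17*(-10)*8)/(-185) + L(37, 7)/(-4404) = (-17*(-10)*8)/(-185) + ((½)*(71 + 7)/37)/(-4404) = (170*8)*(-1/185) + ((½)*(1/37)*78)*(-1/4404) = 1360*(-1/185) + (39/37)*(-1/4404) = -272/37 - 13/54316 = -399309/54316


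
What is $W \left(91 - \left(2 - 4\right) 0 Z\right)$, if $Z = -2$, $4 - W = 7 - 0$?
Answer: $-273$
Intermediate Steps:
$W = -3$ ($W = 4 - \left(7 - 0\right) = 4 - \left(7 + 0\right) = 4 - 7 = -3$)
$W \left(91 - \left(2 - 4\right) 0 Z\right) = - 3 \left(91 - \left(2 - 4\right) 0 \left(-2\right)\right) = - 3 \left(91 - \left(-2\right) 0 \left(-2\right)\right) = - 3 \left(91 - 0 \left(-2\right)\right) = - 3 \left(91 - 0\right) = - 3 \left(91 + 0\right) = \left(-3\right) 91 = -273$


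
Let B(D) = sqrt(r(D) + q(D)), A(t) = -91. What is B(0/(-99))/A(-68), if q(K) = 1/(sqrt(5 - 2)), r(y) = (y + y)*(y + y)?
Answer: -3**(3/4)/273 ≈ -0.0083498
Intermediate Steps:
r(y) = 4*y**2 (r(y) = (2*y)*(2*y) = 4*y**2)
q(K) = sqrt(3)/3 (q(K) = 1/(sqrt(3)) = sqrt(3)/3)
B(D) = sqrt(4*D**2 + sqrt(3)/3)
B(0/(-99))/A(-68) = (sqrt(3*sqrt(3) + 36*(0/(-99))**2)/3)/(-91) = (sqrt(3*sqrt(3) + 36*(0*(-1/99))**2)/3)*(-1/91) = (sqrt(3*sqrt(3) + 36*0**2)/3)*(-1/91) = (sqrt(3*sqrt(3) + 36*0)/3)*(-1/91) = (sqrt(3*sqrt(3) + 0)/3)*(-1/91) = (sqrt(3*sqrt(3))/3)*(-1/91) = (3**(3/4)/3)*(-1/91) = -3**(3/4)/273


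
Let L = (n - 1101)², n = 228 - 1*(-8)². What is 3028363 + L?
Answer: 3906332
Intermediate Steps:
n = 164 (n = 228 - 1*64 = 228 - 64 = 164)
L = 877969 (L = (164 - 1101)² = (-937)² = 877969)
3028363 + L = 3028363 + 877969 = 3906332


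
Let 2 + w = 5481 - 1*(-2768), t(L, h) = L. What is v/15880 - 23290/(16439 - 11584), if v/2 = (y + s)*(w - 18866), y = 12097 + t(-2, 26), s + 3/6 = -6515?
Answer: -115134964831/15419480 ≈ -7466.9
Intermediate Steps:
w = 8247 (w = -2 + (5481 - 1*(-2768)) = -2 + (5481 + 2768) = -2 + 8249 = 8247)
s = -13031/2 (s = -½ - 6515 = -13031/2 ≈ -6515.5)
y = 12095 (y = 12097 - 2 = 12095)
v = -118497421 (v = 2*((12095 - 13031/2)*(8247 - 18866)) = 2*((11159/2)*(-10619)) = 2*(-118497421/2) = -118497421)
v/15880 - 23290/(16439 - 11584) = -118497421/15880 - 23290/(16439 - 11584) = -118497421*1/15880 - 23290/4855 = -118497421/15880 - 23290*1/4855 = -118497421/15880 - 4658/971 = -115134964831/15419480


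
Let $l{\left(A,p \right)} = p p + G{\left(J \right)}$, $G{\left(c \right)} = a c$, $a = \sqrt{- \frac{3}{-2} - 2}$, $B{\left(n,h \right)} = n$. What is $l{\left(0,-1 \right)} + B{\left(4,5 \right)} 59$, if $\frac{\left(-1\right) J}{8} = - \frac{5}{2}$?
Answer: $237 + 10 i \sqrt{2} \approx 237.0 + 14.142 i$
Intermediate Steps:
$a = \frac{i \sqrt{2}}{2}$ ($a = \sqrt{\left(-3\right) \left(- \frac{1}{2}\right) - 2} = \sqrt{\frac{3}{2} - 2} = \sqrt{- \frac{1}{2}} = \frac{i \sqrt{2}}{2} \approx 0.70711 i$)
$J = 20$ ($J = - 8 \left(- \frac{5}{2}\right) = - 8 \left(\left(-5\right) \frac{1}{2}\right) = \left(-8\right) \left(- \frac{5}{2}\right) = 20$)
$G{\left(c \right)} = \frac{i c \sqrt{2}}{2}$ ($G{\left(c \right)} = \frac{i \sqrt{2}}{2} c = \frac{i c \sqrt{2}}{2}$)
$l{\left(A,p \right)} = p^{2} + 10 i \sqrt{2}$ ($l{\left(A,p \right)} = p p + \frac{1}{2} i 20 \sqrt{2} = p^{2} + 10 i \sqrt{2}$)
$l{\left(0,-1 \right)} + B{\left(4,5 \right)} 59 = \left(\left(-1\right)^{2} + 10 i \sqrt{2}\right) + 4 \cdot 59 = \left(1 + 10 i \sqrt{2}\right) + 236 = 237 + 10 i \sqrt{2}$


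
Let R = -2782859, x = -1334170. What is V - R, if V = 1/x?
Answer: 3712806992029/1334170 ≈ 2.7829e+6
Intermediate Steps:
V = -1/1334170 (V = 1/(-1334170) = -1/1334170 ≈ -7.4953e-7)
V - R = -1/1334170 - 1*(-2782859) = -1/1334170 + 2782859 = 3712806992029/1334170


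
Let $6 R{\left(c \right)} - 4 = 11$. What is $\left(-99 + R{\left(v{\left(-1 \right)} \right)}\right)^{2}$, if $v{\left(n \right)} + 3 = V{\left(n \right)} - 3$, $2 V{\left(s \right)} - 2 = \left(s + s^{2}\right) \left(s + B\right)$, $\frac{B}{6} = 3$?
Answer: $\frac{37249}{4} \approx 9312.3$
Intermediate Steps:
$B = 18$ ($B = 6 \cdot 3 = 18$)
$V{\left(s \right)} = 1 + \frac{\left(18 + s\right) \left(s + s^{2}\right)}{2}$ ($V{\left(s \right)} = 1 + \frac{\left(s + s^{2}\right) \left(s + 18\right)}{2} = 1 + \frac{\left(s + s^{2}\right) \left(18 + s\right)}{2} = 1 + \frac{\left(18 + s\right) \left(s + s^{2}\right)}{2}$)
$v{\left(n \right)} = -5 + \frac{n^{3}}{2} + 9 n + \frac{19 n^{2}}{2}$ ($v{\left(n \right)} = -3 - \left(2 - 9 n - \frac{19 n^{2}}{2} - \frac{n^{3}}{2}\right) = -3 + \left(-2 + \frac{n^{3}}{2} + 9 n + \frac{19 n^{2}}{2}\right) = -5 + \frac{n^{3}}{2} + 9 n + \frac{19 n^{2}}{2}$)
$R{\left(c \right)} = \frac{5}{2}$ ($R{\left(c \right)} = \frac{2}{3} + \frac{1}{6} \cdot 11 = \frac{2}{3} + \frac{11}{6} = \frac{5}{2}$)
$\left(-99 + R{\left(v{\left(-1 \right)} \right)}\right)^{2} = \left(-99 + \frac{5}{2}\right)^{2} = \left(- \frac{193}{2}\right)^{2} = \frac{37249}{4}$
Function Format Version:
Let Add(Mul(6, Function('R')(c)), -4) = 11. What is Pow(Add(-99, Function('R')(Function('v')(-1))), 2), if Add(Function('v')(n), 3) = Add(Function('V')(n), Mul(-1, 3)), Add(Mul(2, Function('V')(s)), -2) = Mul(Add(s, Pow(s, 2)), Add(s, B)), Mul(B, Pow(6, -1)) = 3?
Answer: Rational(37249, 4) ≈ 9312.3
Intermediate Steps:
B = 18 (B = Mul(6, 3) = 18)
Function('V')(s) = Add(1, Mul(Rational(1, 2), Add(18, s), Add(s, Pow(s, 2)))) (Function('V')(s) = Add(1, Mul(Rational(1, 2), Mul(Add(s, Pow(s, 2)), Add(s, 18)))) = Add(1, Mul(Rational(1, 2), Mul(Add(s, Pow(s, 2)), Add(18, s)))) = Add(1, Mul(Rational(1, 2), Mul(Add(18, s), Add(s, Pow(s, 2))))) = Add(1, Mul(Rational(1, 2), Add(18, s), Add(s, Pow(s, 2)))))
Function('v')(n) = Add(-5, Mul(Rational(1, 2), Pow(n, 3)), Mul(9, n), Mul(Rational(19, 2), Pow(n, 2))) (Function('v')(n) = Add(-3, Add(Add(1, Mul(Rational(1, 2), Pow(n, 3)), Mul(9, n), Mul(Rational(19, 2), Pow(n, 2))), Mul(-1, 3))) = Add(-3, Add(Add(1, Mul(Rational(1, 2), Pow(n, 3)), Mul(9, n), Mul(Rational(19, 2), Pow(n, 2))), -3)) = Add(-3, Add(-2, Mul(Rational(1, 2), Pow(n, 3)), Mul(9, n), Mul(Rational(19, 2), Pow(n, 2)))) = Add(-5, Mul(Rational(1, 2), Pow(n, 3)), Mul(9, n), Mul(Rational(19, 2), Pow(n, 2))))
Function('R')(c) = Rational(5, 2) (Function('R')(c) = Add(Rational(2, 3), Mul(Rational(1, 6), 11)) = Add(Rational(2, 3), Rational(11, 6)) = Rational(5, 2))
Pow(Add(-99, Function('R')(Function('v')(-1))), 2) = Pow(Add(-99, Rational(5, 2)), 2) = Pow(Rational(-193, 2), 2) = Rational(37249, 4)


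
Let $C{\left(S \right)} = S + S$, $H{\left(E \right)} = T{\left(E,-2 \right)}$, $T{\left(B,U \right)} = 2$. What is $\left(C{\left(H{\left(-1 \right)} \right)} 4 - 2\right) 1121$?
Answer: $15694$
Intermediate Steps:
$H{\left(E \right)} = 2$
$C{\left(S \right)} = 2 S$
$\left(C{\left(H{\left(-1 \right)} \right)} 4 - 2\right) 1121 = \left(2 \cdot 2 \cdot 4 - 2\right) 1121 = \left(4 \cdot 4 - 2\right) 1121 = \left(16 - 2\right) 1121 = 14 \cdot 1121 = 15694$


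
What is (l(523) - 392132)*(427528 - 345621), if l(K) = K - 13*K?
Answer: -32632404056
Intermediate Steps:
l(K) = -12*K
(l(523) - 392132)*(427528 - 345621) = (-12*523 - 392132)*(427528 - 345621) = (-6276 - 392132)*81907 = -398408*81907 = -32632404056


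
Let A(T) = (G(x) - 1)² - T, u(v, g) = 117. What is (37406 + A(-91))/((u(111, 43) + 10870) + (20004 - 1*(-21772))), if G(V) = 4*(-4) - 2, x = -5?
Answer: 37858/52763 ≈ 0.71751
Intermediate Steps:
G(V) = -18 (G(V) = -16 - 2 = -18)
A(T) = 361 - T (A(T) = (-18 - 1)² - T = (-19)² - T = 361 - T)
(37406 + A(-91))/((u(111, 43) + 10870) + (20004 - 1*(-21772))) = (37406 + (361 - 1*(-91)))/((117 + 10870) + (20004 - 1*(-21772))) = (37406 + (361 + 91))/(10987 + (20004 + 21772)) = (37406 + 452)/(10987 + 41776) = 37858/52763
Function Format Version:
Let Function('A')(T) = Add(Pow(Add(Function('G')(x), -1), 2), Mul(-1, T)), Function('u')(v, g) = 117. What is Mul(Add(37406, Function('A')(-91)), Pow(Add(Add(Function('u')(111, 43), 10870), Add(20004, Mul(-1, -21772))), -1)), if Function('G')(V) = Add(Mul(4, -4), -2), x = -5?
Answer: Rational(37858, 52763) ≈ 0.71751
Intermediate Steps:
Function('G')(V) = -18 (Function('G')(V) = Add(-16, -2) = -18)
Function('A')(T) = Add(361, Mul(-1, T)) (Function('A')(T) = Add(Pow(Add(-18, -1), 2), Mul(-1, T)) = Add(Pow(-19, 2), Mul(-1, T)) = Add(361, Mul(-1, T)))
Mul(Add(37406, Function('A')(-91)), Pow(Add(Add(Function('u')(111, 43), 10870), Add(20004, Mul(-1, -21772))), -1)) = Mul(Add(37406, Add(361, Mul(-1, -91))), Pow(Add(Add(117, 10870), Add(20004, Mul(-1, -21772))), -1)) = Mul(Add(37406, Add(361, 91)), Pow(Add(10987, Add(20004, 21772)), -1)) = Mul(Add(37406, 452), Pow(Add(10987, 41776), -1)) = Mul(37858, Pow(52763, -1)) = Mul(37858, Rational(1, 52763)) = Rational(37858, 52763)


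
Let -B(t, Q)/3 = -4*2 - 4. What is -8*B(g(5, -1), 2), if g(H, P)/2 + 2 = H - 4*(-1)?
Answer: -288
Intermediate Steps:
g(H, P) = 4 + 2*H (g(H, P) = -4 + 2*(H - 4*(-1)) = -4 + 2*(H + 4) = -4 + 2*(4 + H) = -4 + (8 + 2*H) = 4 + 2*H)
B(t, Q) = 36 (B(t, Q) = -3*(-4*2 - 4) = -3*(-8 - 4) = -3*(-12) = 36)
-8*B(g(5, -1), 2) = -8*36 = -288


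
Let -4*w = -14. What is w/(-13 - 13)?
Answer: -7/52 ≈ -0.13462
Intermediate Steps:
w = 7/2 (w = -¼*(-14) = 7/2 ≈ 3.5000)
w/(-13 - 13) = 7/(2*(-13 - 13)) = (7/2)/(-26) = (7/2)*(-1/26) = -7/52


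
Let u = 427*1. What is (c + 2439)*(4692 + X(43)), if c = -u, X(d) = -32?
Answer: 9375920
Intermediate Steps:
u = 427
c = -427 (c = -1*427 = -427)
(c + 2439)*(4692 + X(43)) = (-427 + 2439)*(4692 - 32) = 2012*4660 = 9375920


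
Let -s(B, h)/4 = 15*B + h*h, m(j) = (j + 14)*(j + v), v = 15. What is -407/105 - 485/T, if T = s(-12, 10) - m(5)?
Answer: 589/140 ≈ 4.2071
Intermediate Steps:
m(j) = (14 + j)*(15 + j) (m(j) = (j + 14)*(j + 15) = (14 + j)*(15 + j))
s(B, h) = -60*B - 4*h² (s(B, h) = -4*(15*B + h*h) = -4*(15*B + h²) = -4*(h² + 15*B) = -60*B - 4*h²)
T = -60 (T = (-60*(-12) - 4*10²) - (210 + 5² + 29*5) = (720 - 4*100) - (210 + 25 + 145) = (720 - 400) - 1*380 = 320 - 380 = -60)
-407/105 - 485/T = -407/105 - 485/(-60) = -407*1/105 - 485*(-1/60) = -407/105 + 97/12 = 589/140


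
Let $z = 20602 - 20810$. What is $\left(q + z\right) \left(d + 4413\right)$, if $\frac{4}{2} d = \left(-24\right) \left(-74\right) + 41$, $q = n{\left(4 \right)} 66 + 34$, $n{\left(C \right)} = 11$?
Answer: $2937468$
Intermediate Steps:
$z = -208$ ($z = 20602 - 20810 = -208$)
$q = 760$ ($q = 11 \cdot 66 + 34 = 726 + 34 = 760$)
$d = \frac{1817}{2}$ ($d = \frac{\left(-24\right) \left(-74\right) + 41}{2} = \frac{1776 + 41}{2} = \frac{1}{2} \cdot 1817 = \frac{1817}{2} \approx 908.5$)
$\left(q + z\right) \left(d + 4413\right) = \left(760 - 208\right) \left(\frac{1817}{2} + 4413\right) = 552 \cdot \frac{10643}{2} = 2937468$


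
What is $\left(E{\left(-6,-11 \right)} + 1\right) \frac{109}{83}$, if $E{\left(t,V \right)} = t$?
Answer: $- \frac{545}{83} \approx -6.5663$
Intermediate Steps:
$\left(E{\left(-6,-11 \right)} + 1\right) \frac{109}{83} = \left(-6 + 1\right) \frac{109}{83} = - 5 \cdot 109 \cdot \frac{1}{83} = \left(-5\right) \frac{109}{83} = - \frac{545}{83}$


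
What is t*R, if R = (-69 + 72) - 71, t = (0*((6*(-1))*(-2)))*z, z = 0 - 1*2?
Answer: 0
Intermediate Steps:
z = -2 (z = 0 - 2 = -2)
t = 0 (t = (0*((6*(-1))*(-2)))*(-2) = (0*(-6*(-2)))*(-2) = (0*12)*(-2) = 0*(-2) = 0)
R = -68 (R = 3 - 71 = -68)
t*R = 0*(-68) = 0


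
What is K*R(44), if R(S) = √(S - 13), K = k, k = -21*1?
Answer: -21*√31 ≈ -116.92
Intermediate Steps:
k = -21
K = -21
R(S) = √(-13 + S)
K*R(44) = -21*√(-13 + 44) = -21*√31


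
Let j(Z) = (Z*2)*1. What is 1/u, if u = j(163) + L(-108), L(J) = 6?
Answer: 1/332 ≈ 0.0030120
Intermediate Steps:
j(Z) = 2*Z (j(Z) = (2*Z)*1 = 2*Z)
u = 332 (u = 2*163 + 6 = 326 + 6 = 332)
1/u = 1/332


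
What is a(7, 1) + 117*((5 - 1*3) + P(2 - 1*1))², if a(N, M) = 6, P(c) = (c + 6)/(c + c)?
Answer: 14181/4 ≈ 3545.3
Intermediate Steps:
P(c) = (6 + c)/(2*c) (P(c) = (6 + c)/((2*c)) = (6 + c)*(1/(2*c)) = (6 + c)/(2*c))
a(7, 1) + 117*((5 - 1*3) + P(2 - 1*1))² = 6 + 117*((5 - 1*3) + (6 + (2 - 1*1))/(2*(2 - 1*1)))² = 6 + 117*((5 - 3) + (6 + (2 - 1))/(2*(2 - 1)))² = 6 + 117*(2 + (½)*(6 + 1)/1)² = 6 + 117*(2 + (½)*1*7)² = 6 + 117*(2 + 7/2)² = 6 + 117*(11/2)² = 6 + 117*(121/4) = 6 + 14157/4 = 14181/4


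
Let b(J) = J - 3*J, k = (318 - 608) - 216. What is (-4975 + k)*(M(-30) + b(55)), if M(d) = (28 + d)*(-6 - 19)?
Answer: 328860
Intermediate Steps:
k = -506 (k = -290 - 216 = -506)
M(d) = -700 - 25*d (M(d) = (28 + d)*(-25) = -700 - 25*d)
b(J) = -2*J
(-4975 + k)*(M(-30) + b(55)) = (-4975 - 506)*((-700 - 25*(-30)) - 2*55) = -5481*((-700 + 750) - 110) = -5481*(50 - 110) = -5481*(-60) = 328860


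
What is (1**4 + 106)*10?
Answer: 1070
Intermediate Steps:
(1**4 + 106)*10 = (1 + 106)*10 = 107*10 = 1070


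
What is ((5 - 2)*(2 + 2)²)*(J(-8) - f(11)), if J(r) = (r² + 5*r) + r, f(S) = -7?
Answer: 1104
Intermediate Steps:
J(r) = r² + 6*r
((5 - 2)*(2 + 2)²)*(J(-8) - f(11)) = ((5 - 2)*(2 + 2)²)*(-8*(6 - 8) - 1*(-7)) = (3*4²)*(-8*(-2) + 7) = (3*16)*(16 + 7) = 48*23 = 1104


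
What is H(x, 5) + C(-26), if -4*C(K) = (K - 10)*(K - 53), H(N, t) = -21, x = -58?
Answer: -732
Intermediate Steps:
C(K) = -(-53 + K)*(-10 + K)/4 (C(K) = -(K - 10)*(K - 53)/4 = -(-10 + K)*(-53 + K)/4 = -(-53 + K)*(-10 + K)/4)
H(x, 5) + C(-26) = -21 + (-265/2 - 1/4*(-26)**2 + (63/4)*(-26)) = -21 + (-265/2 - 1/4*676 - 819/2) = -21 + (-265/2 - 169 - 819/2) = -21 - 711 = -732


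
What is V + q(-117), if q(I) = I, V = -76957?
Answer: -77074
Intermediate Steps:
V + q(-117) = -76957 - 117 = -77074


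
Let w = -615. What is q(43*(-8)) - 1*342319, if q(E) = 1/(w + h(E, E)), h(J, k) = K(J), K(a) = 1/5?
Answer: -1052288611/3074 ≈ -3.4232e+5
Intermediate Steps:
K(a) = ⅕
h(J, k) = ⅕
q(E) = -5/3074 (q(E) = 1/(-615 + ⅕) = 1/(-3074/5) = -5/3074)
q(43*(-8)) - 1*342319 = -5/3074 - 1*342319 = -5/3074 - 342319 = -1052288611/3074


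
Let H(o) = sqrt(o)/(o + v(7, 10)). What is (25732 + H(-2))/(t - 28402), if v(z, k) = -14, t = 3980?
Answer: -12866/12211 + I*sqrt(2)/390752 ≈ -1.0536 + 3.6192e-6*I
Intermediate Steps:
H(o) = sqrt(o)/(-14 + o) (H(o) = sqrt(o)/(o - 14) = sqrt(o)/(-14 + o))
(25732 + H(-2))/(t - 28402) = (25732 + sqrt(-2)/(-14 - 2))/(3980 - 28402) = (25732 + (I*sqrt(2))/(-16))/(-24422) = (25732 + (I*sqrt(2))*(-1/16))*(-1/24422) = (25732 - I*sqrt(2)/16)*(-1/24422) = -12866/12211 + I*sqrt(2)/390752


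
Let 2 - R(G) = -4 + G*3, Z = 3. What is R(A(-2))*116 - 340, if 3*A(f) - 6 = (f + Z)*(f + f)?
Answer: 124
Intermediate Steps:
A(f) = 2 + 2*f*(3 + f)/3 (A(f) = 2 + ((f + 3)*(f + f))/3 = 2 + ((3 + f)*(2*f))/3 = 2 + (2*f*(3 + f))/3 = 2 + 2*f*(3 + f)/3)
R(G) = 6 - 3*G (R(G) = 2 - (-4 + G*3) = 2 - (-4 + 3*G) = 2 + (4 - 3*G) = 6 - 3*G)
R(A(-2))*116 - 340 = (6 - 3*(2 + 2*(-2) + (⅔)*(-2)²))*116 - 340 = (6 - 3*(2 - 4 + (⅔)*4))*116 - 340 = (6 - 3*(2 - 4 + 8/3))*116 - 340 = (6 - 3*⅔)*116 - 340 = (6 - 2)*116 - 340 = 4*116 - 340 = 464 - 340 = 124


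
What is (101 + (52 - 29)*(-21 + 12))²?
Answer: 11236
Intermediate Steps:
(101 + (52 - 29)*(-21 + 12))² = (101 + 23*(-9))² = (101 - 207)² = (-106)² = 11236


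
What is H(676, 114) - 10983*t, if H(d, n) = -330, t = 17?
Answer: -187041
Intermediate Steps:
H(676, 114) - 10983*t = -330 - 10983*17 = -330 - 1*186711 = -330 - 186711 = -187041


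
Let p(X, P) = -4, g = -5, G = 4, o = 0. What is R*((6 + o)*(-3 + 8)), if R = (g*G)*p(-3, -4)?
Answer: 2400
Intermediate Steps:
R = 80 (R = -5*4*(-4) = -20*(-4) = 80)
R*((6 + o)*(-3 + 8)) = 80*((6 + 0)*(-3 + 8)) = 80*(6*5) = 80*30 = 2400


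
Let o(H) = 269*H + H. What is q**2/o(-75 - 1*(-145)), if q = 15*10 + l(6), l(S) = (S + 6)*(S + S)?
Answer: 343/75 ≈ 4.5733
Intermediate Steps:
l(S) = 2*S*(6 + S) (l(S) = (6 + S)*(2*S) = 2*S*(6 + S))
q = 294 (q = 15*10 + 2*6*(6 + 6) = 150 + 2*6*12 = 150 + 144 = 294)
o(H) = 270*H
q**2/o(-75 - 1*(-145)) = 294**2/((270*(-75 - 1*(-145)))) = 86436/((270*(-75 + 145))) = 86436/((270*70)) = 86436/18900 = 86436*(1/18900) = 343/75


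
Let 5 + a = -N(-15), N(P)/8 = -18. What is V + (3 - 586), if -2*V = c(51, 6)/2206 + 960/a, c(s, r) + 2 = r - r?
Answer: -179826363/306634 ≈ -586.45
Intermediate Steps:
N(P) = -144 (N(P) = 8*(-18) = -144)
c(s, r) = -2 (c(s, r) = -2 + (r - r) = -2 + 0 = -2)
a = 139 (a = -5 - 1*(-144) = -5 + 144 = 139)
V = -1058741/306634 (V = -(-2/2206 + 960/139)/2 = -(-2*1/2206 + 960*(1/139))/2 = -(-1/1103 + 960/139)/2 = -1/2*1058741/153317 = -1058741/306634 ≈ -3.4528)
V + (3 - 586) = -1058741/306634 + (3 - 586) = -1058741/306634 - 583 = -179826363/306634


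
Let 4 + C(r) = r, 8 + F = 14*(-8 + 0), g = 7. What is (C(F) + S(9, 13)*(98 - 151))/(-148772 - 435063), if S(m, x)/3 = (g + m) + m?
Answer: 4099/583835 ≈ 0.0070208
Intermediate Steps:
F = -120 (F = -8 + 14*(-8 + 0) = -8 + 14*(-8) = -8 - 112 = -120)
S(m, x) = 21 + 6*m (S(m, x) = 3*((7 + m) + m) = 3*(7 + 2*m) = 21 + 6*m)
C(r) = -4 + r
(C(F) + S(9, 13)*(98 - 151))/(-148772 - 435063) = ((-4 - 120) + (21 + 6*9)*(98 - 151))/(-148772 - 435063) = (-124 + (21 + 54)*(-53))/(-583835) = (-124 + 75*(-53))*(-1/583835) = (-124 - 3975)*(-1/583835) = -4099*(-1/583835) = 4099/583835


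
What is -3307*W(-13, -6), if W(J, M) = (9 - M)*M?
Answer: 297630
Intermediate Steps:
W(J, M) = M*(9 - M)
-3307*W(-13, -6) = -(-19842)*(9 - 1*(-6)) = -(-19842)*(9 + 6) = -(-19842)*15 = -3307*(-90) = 297630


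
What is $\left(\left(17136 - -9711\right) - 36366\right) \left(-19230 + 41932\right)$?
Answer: $-216100338$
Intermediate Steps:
$\left(\left(17136 - -9711\right) - 36366\right) \left(-19230 + 41932\right) = \left(\left(17136 + 9711\right) - 36366\right) 22702 = \left(26847 - 36366\right) 22702 = \left(-9519\right) 22702 = -216100338$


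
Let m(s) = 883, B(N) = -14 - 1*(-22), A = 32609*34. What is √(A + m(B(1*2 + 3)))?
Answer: √1109589 ≈ 1053.4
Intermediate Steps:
A = 1108706
B(N) = 8 (B(N) = -14 + 22 = 8)
√(A + m(B(1*2 + 3))) = √(1108706 + 883) = √1109589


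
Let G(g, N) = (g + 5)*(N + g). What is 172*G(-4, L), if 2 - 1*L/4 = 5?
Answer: -2752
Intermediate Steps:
L = -12 (L = 8 - 4*5 = 8 - 20 = -12)
G(g, N) = (5 + g)*(N + g)
172*G(-4, L) = 172*((-4)² + 5*(-12) + 5*(-4) - 12*(-4)) = 172*(16 - 60 - 20 + 48) = 172*(-16) = -2752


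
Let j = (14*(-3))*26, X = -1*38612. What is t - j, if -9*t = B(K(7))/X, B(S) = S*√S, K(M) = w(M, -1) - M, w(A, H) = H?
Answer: 1092 - 4*I*√2/86877 ≈ 1092.0 - 6.5113e-5*I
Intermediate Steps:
K(M) = -1 - M
X = -38612
B(S) = S^(3/2)
t = -4*I*√2/86877 (t = -(-1 - 1*7)^(3/2)/(9*(-38612)) = -(-1 - 7)^(3/2)*(-1)/(9*38612) = -(-8)^(3/2)*(-1)/(9*38612) = -(-16*I*√2)*(-1)/(9*38612) = -4*I*√2/86877 ≈ -6.5113e-5*I)
j = -1092 (j = -42*26 = -1092)
t - j = -4*I*√2/86877 - 1*(-1092) = -4*I*√2/86877 + 1092 = 1092 - 4*I*√2/86877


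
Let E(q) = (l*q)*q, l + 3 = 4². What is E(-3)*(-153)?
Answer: -17901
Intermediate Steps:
l = 13 (l = -3 + 4² = -3 + 16 = 13)
E(q) = 13*q² (E(q) = (13*q)*q = 13*q²)
E(-3)*(-153) = (13*(-3)²)*(-153) = (13*9)*(-153) = 117*(-153) = -17901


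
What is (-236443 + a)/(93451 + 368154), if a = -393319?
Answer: -629762/461605 ≈ -1.3643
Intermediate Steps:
(-236443 + a)/(93451 + 368154) = (-236443 - 393319)/(93451 + 368154) = -629762/461605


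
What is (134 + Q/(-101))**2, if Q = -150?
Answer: 187251856/10201 ≈ 18356.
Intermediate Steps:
(134 + Q/(-101))**2 = (134 - 150/(-101))**2 = (134 - 150*(-1/101))**2 = (134 + 150/101)**2 = (13684/101)**2 = 187251856/10201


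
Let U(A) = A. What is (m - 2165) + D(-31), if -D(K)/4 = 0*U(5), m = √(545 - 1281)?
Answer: -2165 + 4*I*√46 ≈ -2165.0 + 27.129*I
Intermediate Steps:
m = 4*I*√46 (m = √(-736) = 4*I*√46 ≈ 27.129*I)
D(K) = 0 (D(K) = -0*5 = -4*0 = 0)
(m - 2165) + D(-31) = (4*I*√46 - 2165) + 0 = (-2165 + 4*I*√46) + 0 = -2165 + 4*I*√46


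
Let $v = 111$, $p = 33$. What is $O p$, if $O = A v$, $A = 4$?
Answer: $14652$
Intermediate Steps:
$O = 444$ ($O = 4 \cdot 111 = 444$)
$O p = 444 \cdot 33 = 14652$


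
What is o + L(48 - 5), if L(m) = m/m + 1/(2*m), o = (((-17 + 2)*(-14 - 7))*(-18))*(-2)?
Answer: 975327/86 ≈ 11341.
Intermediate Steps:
o = 11340 (o = (-15*(-21)*(-18))*(-2) = (315*(-18))*(-2) = -5670*(-2) = 11340)
L(m) = 1 + 1/(2*m)
o + L(48 - 5) = 11340 + (½ + (48 - 5))/(48 - 5) = 11340 + (½ + 43)/43 = 11340 + (1/43)*(87/2) = 11340 + 87/86 = 975327/86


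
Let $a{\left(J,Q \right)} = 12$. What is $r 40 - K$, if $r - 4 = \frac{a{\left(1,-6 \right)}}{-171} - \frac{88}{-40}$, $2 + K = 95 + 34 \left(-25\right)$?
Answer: $\frac{57125}{57} \approx 1002.2$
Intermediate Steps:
$K = -757$ ($K = -2 + \left(95 + 34 \left(-25\right)\right) = -2 + \left(95 - 850\right) = -2 - 755 = -757$)
$r = \frac{1747}{285}$ ($r = 4 + \left(\frac{12}{-171} - \frac{88}{-40}\right) = 4 + \left(12 \left(- \frac{1}{171}\right) - - \frac{11}{5}\right) = 4 + \left(- \frac{4}{57} + \frac{11}{5}\right) = 4 + \frac{607}{285} = \frac{1747}{285} \approx 6.1298$)
$r 40 - K = \frac{1747}{285} \cdot 40 - -757 = \frac{13976}{57} + 757 = \frac{57125}{57}$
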